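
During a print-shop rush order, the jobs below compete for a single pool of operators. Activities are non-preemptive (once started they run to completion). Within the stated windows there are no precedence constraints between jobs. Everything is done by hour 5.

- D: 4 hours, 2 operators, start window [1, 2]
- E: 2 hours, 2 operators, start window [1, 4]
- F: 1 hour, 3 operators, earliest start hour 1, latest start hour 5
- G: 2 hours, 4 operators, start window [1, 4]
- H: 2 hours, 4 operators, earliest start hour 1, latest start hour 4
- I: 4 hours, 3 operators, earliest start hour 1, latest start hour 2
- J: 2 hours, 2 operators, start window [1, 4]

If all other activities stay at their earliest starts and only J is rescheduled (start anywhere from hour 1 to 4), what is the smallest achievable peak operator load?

18

J@1: h1:20  h2:17  h3:5  h4:5  h5:0 → peak 20
J@2: h1:18  h2:17  h3:7  h4:5  h5:0 → peak 18
J@3: h1:18  h2:15  h3:7  h4:7  h5:0 → peak 18
J@4: h1:18  h2:15  h3:5  h4:7  h5:2 → peak 18
Best is J@2, peak 18.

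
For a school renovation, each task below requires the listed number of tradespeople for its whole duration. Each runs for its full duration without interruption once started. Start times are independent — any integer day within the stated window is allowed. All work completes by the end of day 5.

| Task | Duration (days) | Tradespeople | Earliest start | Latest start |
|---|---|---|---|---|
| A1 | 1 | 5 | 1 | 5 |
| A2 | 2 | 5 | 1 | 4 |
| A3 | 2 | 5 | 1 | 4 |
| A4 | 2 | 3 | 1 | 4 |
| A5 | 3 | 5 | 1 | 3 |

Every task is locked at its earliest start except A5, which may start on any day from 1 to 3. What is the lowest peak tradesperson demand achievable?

A5@1: d1:23  d2:18  d3:5  d4:0  d5:0 → peak 23
A5@2: d1:18  d2:18  d3:5  d4:5  d5:0 → peak 18
A5@3: d1:18  d2:13  d3:5  d4:5  d5:5 → peak 18
Best is A5@2, peak 18.

18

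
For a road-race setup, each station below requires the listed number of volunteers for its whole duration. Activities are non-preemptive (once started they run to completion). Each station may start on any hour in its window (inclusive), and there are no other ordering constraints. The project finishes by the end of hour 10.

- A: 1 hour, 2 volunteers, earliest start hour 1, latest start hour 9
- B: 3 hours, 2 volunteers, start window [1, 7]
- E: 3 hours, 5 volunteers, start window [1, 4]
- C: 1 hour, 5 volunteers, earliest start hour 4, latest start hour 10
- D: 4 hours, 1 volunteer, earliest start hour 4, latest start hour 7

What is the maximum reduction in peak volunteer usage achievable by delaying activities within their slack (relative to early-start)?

Early-start peak: h1:9  h2:7  h3:7  h4:6  h5:1  h6:1  h7:1  h8:0  h9:0  h10:0 ⇒ 9.
Leveled (A@1, B@5, E@2, C@9, D@5): h1:2  h2:5  h3:5  h4:5  h5:3  h6:3  h7:3  h8:1  h9:5  h10:0 ⇒ 5.
Reduction 9 − 5 = 4.

4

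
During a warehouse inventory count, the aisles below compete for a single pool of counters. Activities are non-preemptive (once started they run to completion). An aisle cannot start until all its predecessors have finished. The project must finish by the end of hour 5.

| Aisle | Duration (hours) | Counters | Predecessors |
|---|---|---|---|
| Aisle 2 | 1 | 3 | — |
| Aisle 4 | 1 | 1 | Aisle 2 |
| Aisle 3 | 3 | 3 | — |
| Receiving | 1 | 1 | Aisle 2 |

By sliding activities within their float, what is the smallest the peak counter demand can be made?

Early-start (Aisle 2@1, Aisle 4@2, Aisle 3@1, Receiving@2) gives peak 6: h1:6  h2:5  h3:3  h4:0  h5:0.
Shift Aisle 3→3.
Schedule Aisle 2@1, Aisle 4@2, Aisle 3@3, Receiving@2: h1:3  h2:2  h3:3  h4:3  h5:3 — peak 3.
Total counter-hours = 14 over 5 hours ⇒ peak ≥ ⌈14/5⌉ = 3, so 3 is optimal.

3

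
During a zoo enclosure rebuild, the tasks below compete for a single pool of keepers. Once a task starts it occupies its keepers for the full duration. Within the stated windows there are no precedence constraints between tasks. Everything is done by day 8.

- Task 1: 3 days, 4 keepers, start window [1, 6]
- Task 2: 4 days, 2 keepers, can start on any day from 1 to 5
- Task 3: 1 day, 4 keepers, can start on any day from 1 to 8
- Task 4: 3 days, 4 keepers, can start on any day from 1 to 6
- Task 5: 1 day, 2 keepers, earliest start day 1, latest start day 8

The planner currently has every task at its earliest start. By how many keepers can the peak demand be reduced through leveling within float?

10

Early-start peak: d1:16  d2:10  d3:10  d4:2  d5:0  d6:0  d7:0  d8:0 ⇒ 16.
Leveled (Task 1@1, Task 2@1, Task 3@4, Task 4@5, Task 5@5): d1:6  d2:6  d3:6  d4:6  d5:6  d6:4  d7:4  d8:0 ⇒ 6.
Reduction 16 − 6 = 10.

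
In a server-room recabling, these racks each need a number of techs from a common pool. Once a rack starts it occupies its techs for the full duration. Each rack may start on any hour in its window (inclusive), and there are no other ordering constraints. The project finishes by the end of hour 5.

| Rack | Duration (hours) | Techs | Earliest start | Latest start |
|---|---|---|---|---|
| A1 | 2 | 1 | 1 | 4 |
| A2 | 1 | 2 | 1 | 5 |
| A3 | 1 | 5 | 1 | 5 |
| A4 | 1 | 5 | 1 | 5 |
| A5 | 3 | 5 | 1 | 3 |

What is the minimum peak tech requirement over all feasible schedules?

Early-start (A1@1, A2@1, A3@1, A4@1, A5@1) gives peak 18: h1:18  h2:6  h3:5  h4:0  h5:0.
Shift A2→3, A4→2, A5→3.
Schedule A1@1, A2@3, A3@1, A4@2, A5@3: h1:6  h2:6  h3:7  h4:5  h5:5 — peak 7.

7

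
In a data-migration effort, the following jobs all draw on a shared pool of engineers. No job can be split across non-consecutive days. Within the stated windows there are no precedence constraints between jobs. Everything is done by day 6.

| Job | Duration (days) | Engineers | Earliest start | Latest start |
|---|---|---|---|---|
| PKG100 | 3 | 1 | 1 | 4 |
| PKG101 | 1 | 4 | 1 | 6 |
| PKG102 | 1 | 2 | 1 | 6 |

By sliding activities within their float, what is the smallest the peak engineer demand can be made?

4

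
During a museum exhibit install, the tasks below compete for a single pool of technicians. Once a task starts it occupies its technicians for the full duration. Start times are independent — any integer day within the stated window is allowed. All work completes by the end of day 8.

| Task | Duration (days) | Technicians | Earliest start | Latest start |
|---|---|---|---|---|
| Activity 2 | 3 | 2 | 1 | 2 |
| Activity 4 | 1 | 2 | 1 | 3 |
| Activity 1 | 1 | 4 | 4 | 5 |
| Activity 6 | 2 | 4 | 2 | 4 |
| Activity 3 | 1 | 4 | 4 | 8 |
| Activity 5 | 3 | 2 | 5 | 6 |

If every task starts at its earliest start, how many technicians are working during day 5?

At early start, day 5 has: Activity 5.
Demand: 2 = 2.

2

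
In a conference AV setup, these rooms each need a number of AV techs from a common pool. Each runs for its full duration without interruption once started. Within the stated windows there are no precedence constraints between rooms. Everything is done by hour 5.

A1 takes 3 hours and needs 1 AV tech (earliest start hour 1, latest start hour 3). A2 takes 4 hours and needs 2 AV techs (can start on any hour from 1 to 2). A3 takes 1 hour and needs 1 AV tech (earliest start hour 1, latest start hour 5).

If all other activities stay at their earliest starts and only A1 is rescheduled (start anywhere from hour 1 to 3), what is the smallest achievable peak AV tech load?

3

A1@1: h1:4  h2:3  h3:3  h4:2  h5:0 → peak 4
A1@2: h1:3  h2:3  h3:3  h4:3  h5:0 → peak 3
A1@3: h1:3  h2:2  h3:3  h4:3  h5:1 → peak 3
Best is A1@2, peak 3.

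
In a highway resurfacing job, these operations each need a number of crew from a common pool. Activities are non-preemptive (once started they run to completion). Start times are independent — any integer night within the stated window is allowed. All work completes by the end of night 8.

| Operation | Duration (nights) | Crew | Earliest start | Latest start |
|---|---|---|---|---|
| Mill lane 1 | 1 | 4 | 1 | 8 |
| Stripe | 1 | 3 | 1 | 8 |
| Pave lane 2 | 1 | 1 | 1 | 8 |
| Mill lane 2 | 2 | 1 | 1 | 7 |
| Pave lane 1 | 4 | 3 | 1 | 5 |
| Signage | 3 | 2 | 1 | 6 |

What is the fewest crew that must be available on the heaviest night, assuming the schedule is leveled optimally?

5

Early-start (Mill lane 1@1, Stripe@1, Pave lane 2@1, Mill lane 2@1, Pave lane 1@1, Signage@1) gives peak 14: n1:14  n2:6  n3:5  n4:3  n5:0  n6:0  n7:0  n8:0.
Shift Stripe→2, Mill lane 2→2, Pave lane 1→3, Signage→4.
Schedule Mill lane 1@1, Stripe@2, Pave lane 2@1, Mill lane 2@2, Pave lane 1@3, Signage@4: n1:5  n2:4  n3:4  n4:5  n5:5  n6:5  n7:0  n8:0 — peak 5.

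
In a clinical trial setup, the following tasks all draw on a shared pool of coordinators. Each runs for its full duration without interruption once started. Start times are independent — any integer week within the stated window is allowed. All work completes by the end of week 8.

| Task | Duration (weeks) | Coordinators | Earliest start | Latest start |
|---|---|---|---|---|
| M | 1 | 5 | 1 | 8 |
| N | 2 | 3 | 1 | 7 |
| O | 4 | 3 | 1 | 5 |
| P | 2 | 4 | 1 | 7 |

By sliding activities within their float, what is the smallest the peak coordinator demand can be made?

6

Early-start (M@1, N@1, O@1, P@1) gives peak 15: w1:15  w2:10  w3:3  w4:3  w5:0  w6:0  w7:0  w8:0.
Shift N→2, O→2, P→6.
Schedule M@1, N@2, O@2, P@6: w1:5  w2:6  w3:6  w4:3  w5:3  w6:4  w7:4  w8:0 — peak 6.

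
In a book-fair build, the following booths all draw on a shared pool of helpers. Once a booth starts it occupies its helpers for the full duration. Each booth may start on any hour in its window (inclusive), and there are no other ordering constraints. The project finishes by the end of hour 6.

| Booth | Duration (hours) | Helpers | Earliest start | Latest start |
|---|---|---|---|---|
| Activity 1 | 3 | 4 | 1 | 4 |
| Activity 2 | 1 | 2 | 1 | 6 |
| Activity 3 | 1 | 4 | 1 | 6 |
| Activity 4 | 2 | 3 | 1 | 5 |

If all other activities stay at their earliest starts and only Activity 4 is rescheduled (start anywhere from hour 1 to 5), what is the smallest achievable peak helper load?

10

Activity 4@1: h1:13  h2:7  h3:4  h4:0  h5:0  h6:0 → peak 13
Activity 4@2: h1:10  h2:7  h3:7  h4:0  h5:0  h6:0 → peak 10
Activity 4@3: h1:10  h2:4  h3:7  h4:3  h5:0  h6:0 → peak 10
Activity 4@4: h1:10  h2:4  h3:4  h4:3  h5:3  h6:0 → peak 10
Activity 4@5: h1:10  h2:4  h3:4  h4:0  h5:3  h6:3 → peak 10
Best is Activity 4@2, peak 10.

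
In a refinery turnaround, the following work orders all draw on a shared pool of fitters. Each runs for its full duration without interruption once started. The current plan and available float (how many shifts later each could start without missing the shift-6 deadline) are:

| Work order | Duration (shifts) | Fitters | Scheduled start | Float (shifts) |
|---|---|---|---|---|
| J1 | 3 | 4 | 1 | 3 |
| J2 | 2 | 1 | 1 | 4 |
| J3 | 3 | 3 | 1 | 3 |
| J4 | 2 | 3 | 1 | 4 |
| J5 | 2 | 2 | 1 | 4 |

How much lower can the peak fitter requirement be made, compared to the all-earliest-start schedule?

7

Early-start peak: s1:13  s2:13  s3:7  s4:0  s5:0  s6:0 ⇒ 13.
Leveled (J1@1, J2@1, J3@4, J4@5, J5@3): s1:5  s2:5  s3:6  s4:5  s5:6  s6:6 ⇒ 6.
Reduction 13 − 6 = 7.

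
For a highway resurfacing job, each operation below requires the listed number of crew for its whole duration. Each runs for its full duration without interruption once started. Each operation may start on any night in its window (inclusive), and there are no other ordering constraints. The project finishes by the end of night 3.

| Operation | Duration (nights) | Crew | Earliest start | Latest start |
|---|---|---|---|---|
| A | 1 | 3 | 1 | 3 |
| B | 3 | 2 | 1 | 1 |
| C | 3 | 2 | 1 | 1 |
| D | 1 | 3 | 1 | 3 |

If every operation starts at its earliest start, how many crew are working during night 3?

4

At early start, night 3 has: B, C.
Demand: 2 + 2 = 4.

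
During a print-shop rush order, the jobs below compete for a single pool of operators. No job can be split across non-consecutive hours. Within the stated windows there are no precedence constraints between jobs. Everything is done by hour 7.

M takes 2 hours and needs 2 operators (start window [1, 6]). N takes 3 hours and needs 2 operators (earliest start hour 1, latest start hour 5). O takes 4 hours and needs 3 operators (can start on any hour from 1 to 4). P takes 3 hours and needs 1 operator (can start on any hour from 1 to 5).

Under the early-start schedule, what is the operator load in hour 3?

6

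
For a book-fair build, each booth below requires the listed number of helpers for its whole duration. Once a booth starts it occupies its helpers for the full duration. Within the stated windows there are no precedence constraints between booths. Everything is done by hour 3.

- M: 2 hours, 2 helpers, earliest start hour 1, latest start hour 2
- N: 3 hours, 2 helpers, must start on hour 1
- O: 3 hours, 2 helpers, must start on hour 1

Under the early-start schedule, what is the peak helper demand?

Early-start schedule: M@1, N@1, O@1.
Load per hour: hour 1: 6, hour 2: 6, hour 3: 4.
Peak is 6.

6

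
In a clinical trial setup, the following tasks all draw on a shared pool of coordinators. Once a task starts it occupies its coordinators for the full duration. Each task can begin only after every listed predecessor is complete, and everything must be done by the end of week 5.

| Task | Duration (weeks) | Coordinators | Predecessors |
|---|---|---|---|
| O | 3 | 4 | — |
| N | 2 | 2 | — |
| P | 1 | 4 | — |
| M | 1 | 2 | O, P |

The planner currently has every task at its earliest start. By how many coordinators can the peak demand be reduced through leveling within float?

Early-start peak: w1:10  w2:6  w3:4  w4:2  w5:0 ⇒ 10.
Leveled (O@1, N@1, P@4, M@5): w1:6  w2:6  w3:4  w4:4  w5:2 ⇒ 6.
Reduction 10 − 6 = 4.

4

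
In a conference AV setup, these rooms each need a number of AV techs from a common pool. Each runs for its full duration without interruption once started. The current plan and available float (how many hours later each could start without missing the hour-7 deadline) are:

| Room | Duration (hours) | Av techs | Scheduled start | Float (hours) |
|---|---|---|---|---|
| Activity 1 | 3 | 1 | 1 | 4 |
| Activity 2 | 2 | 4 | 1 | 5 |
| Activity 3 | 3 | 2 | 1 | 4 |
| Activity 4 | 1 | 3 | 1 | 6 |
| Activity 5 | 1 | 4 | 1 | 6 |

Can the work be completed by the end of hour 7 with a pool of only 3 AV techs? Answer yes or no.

no

Total AV tech-hours = 24; over 7 hours the average is 24/7 > 3, so some hour must exceed 3.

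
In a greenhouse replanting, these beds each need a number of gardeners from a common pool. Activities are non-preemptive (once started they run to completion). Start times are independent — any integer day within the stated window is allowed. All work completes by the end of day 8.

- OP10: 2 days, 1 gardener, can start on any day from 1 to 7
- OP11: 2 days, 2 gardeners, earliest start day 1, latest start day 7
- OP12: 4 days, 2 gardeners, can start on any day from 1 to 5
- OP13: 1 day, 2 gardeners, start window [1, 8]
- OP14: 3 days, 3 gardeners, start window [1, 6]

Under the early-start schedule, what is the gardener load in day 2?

At early start, day 2 has: OP10, OP11, OP12, OP14.
Demand: 1 + 2 + 2 + 3 = 8.

8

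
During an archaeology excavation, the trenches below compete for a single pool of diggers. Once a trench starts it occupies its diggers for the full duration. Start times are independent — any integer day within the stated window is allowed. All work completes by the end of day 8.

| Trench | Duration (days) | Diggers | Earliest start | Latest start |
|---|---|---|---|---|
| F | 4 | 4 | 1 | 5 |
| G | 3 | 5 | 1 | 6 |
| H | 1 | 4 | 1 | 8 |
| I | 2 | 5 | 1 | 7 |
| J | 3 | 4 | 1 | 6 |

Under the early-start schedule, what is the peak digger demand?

Early-start schedule: F@1, G@1, H@1, I@1, J@1.
Load per day: day 1: 22, day 2: 18, day 3: 13, day 4: 4, day 5: 0, day 6: 0, day 7: 0, day 8: 0.
Peak is 22.

22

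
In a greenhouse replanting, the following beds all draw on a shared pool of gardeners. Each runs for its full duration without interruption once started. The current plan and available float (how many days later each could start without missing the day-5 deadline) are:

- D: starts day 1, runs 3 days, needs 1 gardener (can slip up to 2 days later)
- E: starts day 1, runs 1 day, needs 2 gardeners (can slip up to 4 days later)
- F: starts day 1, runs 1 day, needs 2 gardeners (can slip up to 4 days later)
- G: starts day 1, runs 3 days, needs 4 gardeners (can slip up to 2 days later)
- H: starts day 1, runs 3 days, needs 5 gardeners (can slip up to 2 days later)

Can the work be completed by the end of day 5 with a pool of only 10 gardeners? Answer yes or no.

Schedule D@1, E@1, F@1, G@1, H@2: d1:9  d2:10  d3:10  d4:5  d5:0 — peak 10 ≤ 10.

yes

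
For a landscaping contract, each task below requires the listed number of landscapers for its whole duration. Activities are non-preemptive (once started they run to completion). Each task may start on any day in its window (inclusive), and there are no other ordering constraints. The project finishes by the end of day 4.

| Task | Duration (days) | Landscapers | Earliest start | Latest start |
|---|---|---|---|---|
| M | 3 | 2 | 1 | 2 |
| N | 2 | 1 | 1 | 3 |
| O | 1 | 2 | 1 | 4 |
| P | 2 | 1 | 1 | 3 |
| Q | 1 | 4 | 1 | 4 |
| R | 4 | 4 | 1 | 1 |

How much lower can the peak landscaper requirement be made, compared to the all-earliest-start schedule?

6

Early-start peak: d1:14  d2:8  d3:6  d4:4 ⇒ 14.
Leveled (M@1, N@1, O@3, P@1, Q@4, R@1): d1:8  d2:8  d3:8  d4:8 ⇒ 8.
Reduction 14 − 8 = 6.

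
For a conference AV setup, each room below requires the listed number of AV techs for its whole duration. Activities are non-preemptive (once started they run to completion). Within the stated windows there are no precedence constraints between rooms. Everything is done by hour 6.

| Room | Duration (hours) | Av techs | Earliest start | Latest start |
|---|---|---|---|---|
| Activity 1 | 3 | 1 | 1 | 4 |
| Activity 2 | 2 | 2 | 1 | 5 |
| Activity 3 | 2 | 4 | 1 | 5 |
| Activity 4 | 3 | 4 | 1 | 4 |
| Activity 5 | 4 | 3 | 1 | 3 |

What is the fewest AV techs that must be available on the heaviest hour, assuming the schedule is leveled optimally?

7

Early-start (Activity 1@1, Activity 2@1, Activity 3@1, Activity 4@1, Activity 5@1) gives peak 14: h1:14  h2:14  h3:8  h4:3  h5:0  h6:0.
Shift Activity 4→4, Activity 5→3.
Schedule Activity 1@1, Activity 2@1, Activity 3@1, Activity 4@4, Activity 5@3: h1:7  h2:7  h3:4  h4:7  h5:7  h6:7 — peak 7.
Total AV tech-hours = 39 over 6 hours ⇒ peak ≥ ⌈39/6⌉ = 7, so 7 is optimal.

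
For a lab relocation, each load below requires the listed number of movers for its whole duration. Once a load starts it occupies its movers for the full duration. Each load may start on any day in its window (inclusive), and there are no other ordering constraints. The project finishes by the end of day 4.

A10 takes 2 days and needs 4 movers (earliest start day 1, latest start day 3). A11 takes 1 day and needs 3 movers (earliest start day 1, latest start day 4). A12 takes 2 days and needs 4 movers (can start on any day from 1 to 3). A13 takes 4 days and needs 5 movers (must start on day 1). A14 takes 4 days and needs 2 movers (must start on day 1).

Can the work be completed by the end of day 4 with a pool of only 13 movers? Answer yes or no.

no

The minimum achievable peak is 14; 13 < 14, so no feasible schedule stays within the cap.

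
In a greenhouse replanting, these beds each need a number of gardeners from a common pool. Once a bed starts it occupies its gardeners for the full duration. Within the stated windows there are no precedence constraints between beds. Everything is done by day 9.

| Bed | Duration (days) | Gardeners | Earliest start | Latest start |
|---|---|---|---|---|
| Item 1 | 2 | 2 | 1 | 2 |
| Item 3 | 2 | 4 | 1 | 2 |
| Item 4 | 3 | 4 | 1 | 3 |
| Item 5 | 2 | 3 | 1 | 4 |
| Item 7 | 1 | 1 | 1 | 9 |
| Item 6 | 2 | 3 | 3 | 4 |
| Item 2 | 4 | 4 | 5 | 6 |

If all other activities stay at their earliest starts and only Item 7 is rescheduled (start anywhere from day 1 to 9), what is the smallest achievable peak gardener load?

13

Item 7@1: d1:14  d2:13  d3:7  d4:3  d5:4  d6:4  d7:4  d8:4  d9:0 → peak 14
Item 7@2: d1:13  d2:14  d3:7  d4:3  d5:4  d6:4  d7:4  d8:4  d9:0 → peak 14
Item 7@3: d1:13  d2:13  d3:8  d4:3  d5:4  d6:4  d7:4  d8:4  d9:0 → peak 13
Item 7@4: d1:13  d2:13  d3:7  d4:4  d5:4  d6:4  d7:4  d8:4  d9:0 → peak 13
Item 7@5: d1:13  d2:13  d3:7  d4:3  d5:5  d6:4  d7:4  d8:4  d9:0 → peak 13
Item 7@6: d1:13  d2:13  d3:7  d4:3  d5:4  d6:5  d7:4  d8:4  d9:0 → peak 13
Item 7@7: d1:13  d2:13  d3:7  d4:3  d5:4  d6:4  d7:5  d8:4  d9:0 → peak 13
Item 7@8: d1:13  d2:13  d3:7  d4:3  d5:4  d6:4  d7:4  d8:5  d9:0 → peak 13
Item 7@9: d1:13  d2:13  d3:7  d4:3  d5:4  d6:4  d7:4  d8:4  d9:1 → peak 13
Best is Item 7@3, peak 13.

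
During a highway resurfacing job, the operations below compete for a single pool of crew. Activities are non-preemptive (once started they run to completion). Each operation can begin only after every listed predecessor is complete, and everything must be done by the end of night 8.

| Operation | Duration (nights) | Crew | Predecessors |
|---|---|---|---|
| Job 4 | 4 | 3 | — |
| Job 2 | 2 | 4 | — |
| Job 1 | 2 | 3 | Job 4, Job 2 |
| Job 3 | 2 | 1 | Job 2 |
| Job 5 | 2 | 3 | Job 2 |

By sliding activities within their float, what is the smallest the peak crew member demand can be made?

6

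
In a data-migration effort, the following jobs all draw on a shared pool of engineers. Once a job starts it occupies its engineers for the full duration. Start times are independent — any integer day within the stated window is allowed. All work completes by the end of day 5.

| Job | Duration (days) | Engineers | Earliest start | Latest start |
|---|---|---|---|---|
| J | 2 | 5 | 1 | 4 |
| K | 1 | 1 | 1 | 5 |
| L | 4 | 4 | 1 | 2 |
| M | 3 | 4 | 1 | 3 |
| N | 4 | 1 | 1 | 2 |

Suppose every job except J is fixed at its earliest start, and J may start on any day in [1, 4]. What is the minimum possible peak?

J@1: d1:15  d2:14  d3:9  d4:5  d5:0 → peak 15
J@2: d1:10  d2:14  d3:14  d4:5  d5:0 → peak 14
J@3: d1:10  d2:9  d3:14  d4:10  d5:0 → peak 14
J@4: d1:10  d2:9  d3:9  d4:10  d5:5 → peak 10
Best is J@4, peak 10.

10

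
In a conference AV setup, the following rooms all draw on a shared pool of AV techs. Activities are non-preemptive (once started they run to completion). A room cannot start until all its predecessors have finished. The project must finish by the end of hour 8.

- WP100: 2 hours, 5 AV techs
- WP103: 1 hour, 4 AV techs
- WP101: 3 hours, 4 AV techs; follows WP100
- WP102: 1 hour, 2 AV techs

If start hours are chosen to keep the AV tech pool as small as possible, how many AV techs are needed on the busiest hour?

5

Early-start (WP100@1, WP103@1, WP101@3, WP102@1) gives peak 11: h1:11  h2:5  h3:4  h4:4  h5:4  h6:0  h7:0  h8:0.
Shift WP103→3, WP101→4, WP102→7.
Schedule WP100@1, WP103@3, WP101@4, WP102@7: h1:5  h2:5  h3:4  h4:4  h5:4  h6:4  h7:2  h8:0 — peak 5.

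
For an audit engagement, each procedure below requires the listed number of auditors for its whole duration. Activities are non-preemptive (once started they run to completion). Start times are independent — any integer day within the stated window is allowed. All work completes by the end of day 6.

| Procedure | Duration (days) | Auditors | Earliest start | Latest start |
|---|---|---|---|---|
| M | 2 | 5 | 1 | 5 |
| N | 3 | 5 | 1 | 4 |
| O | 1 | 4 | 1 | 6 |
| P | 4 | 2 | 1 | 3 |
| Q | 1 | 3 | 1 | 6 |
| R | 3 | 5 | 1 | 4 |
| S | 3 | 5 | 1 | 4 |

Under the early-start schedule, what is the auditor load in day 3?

At early start, day 3 has: N, P, R, S.
Demand: 5 + 2 + 5 + 5 = 17.

17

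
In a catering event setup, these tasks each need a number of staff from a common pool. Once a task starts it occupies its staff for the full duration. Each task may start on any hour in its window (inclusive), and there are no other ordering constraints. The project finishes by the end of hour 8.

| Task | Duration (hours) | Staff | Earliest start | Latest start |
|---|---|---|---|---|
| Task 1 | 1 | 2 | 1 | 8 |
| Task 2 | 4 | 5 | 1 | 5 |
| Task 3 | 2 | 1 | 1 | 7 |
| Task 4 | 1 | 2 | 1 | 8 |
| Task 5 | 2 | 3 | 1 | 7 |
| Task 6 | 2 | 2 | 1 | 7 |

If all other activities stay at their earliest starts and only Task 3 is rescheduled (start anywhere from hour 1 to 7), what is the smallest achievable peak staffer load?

Task 3@1: h1:15  h2:11  h3:5  h4:5  h5:0  h6:0  h7:0  h8:0 → peak 15
Task 3@2: h1:14  h2:11  h3:6  h4:5  h5:0  h6:0  h7:0  h8:0 → peak 14
Task 3@3: h1:14  h2:10  h3:6  h4:6  h5:0  h6:0  h7:0  h8:0 → peak 14
Task 3@4: h1:14  h2:10  h3:5  h4:6  h5:1  h6:0  h7:0  h8:0 → peak 14
Task 3@5: h1:14  h2:10  h3:5  h4:5  h5:1  h6:1  h7:0  h8:0 → peak 14
Task 3@6: h1:14  h2:10  h3:5  h4:5  h5:0  h6:1  h7:1  h8:0 → peak 14
Task 3@7: h1:14  h2:10  h3:5  h4:5  h5:0  h6:0  h7:1  h8:1 → peak 14
Best is Task 3@2, peak 14.

14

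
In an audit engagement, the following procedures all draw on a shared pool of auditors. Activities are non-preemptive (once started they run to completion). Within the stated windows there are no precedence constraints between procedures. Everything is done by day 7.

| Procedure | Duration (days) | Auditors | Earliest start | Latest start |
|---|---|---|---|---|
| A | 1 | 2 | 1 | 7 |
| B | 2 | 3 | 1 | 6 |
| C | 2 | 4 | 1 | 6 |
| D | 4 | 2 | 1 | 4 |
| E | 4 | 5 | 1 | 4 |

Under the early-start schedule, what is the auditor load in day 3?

At early start, day 3 has: D, E.
Demand: 2 + 5 = 7.

7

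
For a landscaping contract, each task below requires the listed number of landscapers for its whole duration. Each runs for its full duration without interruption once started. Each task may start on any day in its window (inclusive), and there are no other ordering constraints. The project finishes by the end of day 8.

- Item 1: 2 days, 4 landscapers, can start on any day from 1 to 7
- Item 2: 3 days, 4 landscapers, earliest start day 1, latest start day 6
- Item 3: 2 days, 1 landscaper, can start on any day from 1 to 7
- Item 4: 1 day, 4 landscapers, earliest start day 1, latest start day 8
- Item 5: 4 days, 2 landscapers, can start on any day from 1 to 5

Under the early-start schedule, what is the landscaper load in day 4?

2

At early start, day 4 has: Item 5.
Demand: 2 = 2.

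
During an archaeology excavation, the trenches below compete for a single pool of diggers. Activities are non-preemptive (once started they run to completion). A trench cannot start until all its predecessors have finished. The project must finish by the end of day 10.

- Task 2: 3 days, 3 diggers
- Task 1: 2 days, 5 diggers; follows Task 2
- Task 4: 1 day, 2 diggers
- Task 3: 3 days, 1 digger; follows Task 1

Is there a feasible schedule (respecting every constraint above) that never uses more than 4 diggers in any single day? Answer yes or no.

The minimum achievable peak is 5; 4 < 5, so no feasible schedule stays within the cap.

no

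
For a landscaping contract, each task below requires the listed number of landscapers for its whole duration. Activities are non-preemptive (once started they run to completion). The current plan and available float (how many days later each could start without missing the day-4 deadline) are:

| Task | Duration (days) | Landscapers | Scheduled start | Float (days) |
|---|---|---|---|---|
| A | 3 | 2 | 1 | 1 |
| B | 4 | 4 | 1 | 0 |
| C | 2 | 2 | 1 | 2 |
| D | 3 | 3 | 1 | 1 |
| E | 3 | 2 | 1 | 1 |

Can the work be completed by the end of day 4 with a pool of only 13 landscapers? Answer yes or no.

yes

Schedule A@1, B@1, C@1, D@1, E@1: d1:13  d2:13  d3:11  d4:4 — peak 13 ≤ 13.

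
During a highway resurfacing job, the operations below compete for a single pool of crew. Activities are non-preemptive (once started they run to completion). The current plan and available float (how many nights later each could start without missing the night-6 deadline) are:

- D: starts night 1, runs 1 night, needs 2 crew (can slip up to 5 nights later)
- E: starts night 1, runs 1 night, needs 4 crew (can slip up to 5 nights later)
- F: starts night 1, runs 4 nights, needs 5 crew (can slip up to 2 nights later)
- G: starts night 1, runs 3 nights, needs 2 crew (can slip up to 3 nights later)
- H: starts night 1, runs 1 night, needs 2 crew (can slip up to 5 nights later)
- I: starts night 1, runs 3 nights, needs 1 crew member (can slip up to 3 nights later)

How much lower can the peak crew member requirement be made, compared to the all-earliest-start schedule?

9

Early-start peak: n1:16  n2:8  n3:8  n4:5  n5:0  n6:0 ⇒ 16.
Leveled (D@1, E@1, F@2, G@4, H@6, I@1): n1:7  n2:6  n3:6  n4:7  n5:7  n6:4 ⇒ 7.
Reduction 16 − 7 = 9.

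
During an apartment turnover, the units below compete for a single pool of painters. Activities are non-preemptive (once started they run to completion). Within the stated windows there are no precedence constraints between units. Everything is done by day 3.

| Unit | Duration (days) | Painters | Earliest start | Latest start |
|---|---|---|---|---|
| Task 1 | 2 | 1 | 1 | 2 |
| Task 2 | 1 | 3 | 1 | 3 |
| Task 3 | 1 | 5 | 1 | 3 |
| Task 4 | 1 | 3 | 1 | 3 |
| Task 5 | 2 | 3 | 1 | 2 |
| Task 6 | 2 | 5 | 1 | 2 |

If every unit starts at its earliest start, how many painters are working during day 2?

At early start, day 2 has: Task 1, Task 5, Task 6.
Demand: 1 + 3 + 5 = 9.

9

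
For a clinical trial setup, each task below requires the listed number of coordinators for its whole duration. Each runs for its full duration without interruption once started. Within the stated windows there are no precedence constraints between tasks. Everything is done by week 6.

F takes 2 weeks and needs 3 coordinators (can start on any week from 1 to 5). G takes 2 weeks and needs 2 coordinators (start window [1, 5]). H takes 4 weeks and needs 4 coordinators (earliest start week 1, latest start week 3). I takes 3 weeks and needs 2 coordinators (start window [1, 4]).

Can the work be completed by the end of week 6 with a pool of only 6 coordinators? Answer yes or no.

Schedule F@1, G@1, H@3, I@3: w1:5  w2:5  w3:6  w4:6  w5:6  w6:4 — peak 6 ≤ 6.

yes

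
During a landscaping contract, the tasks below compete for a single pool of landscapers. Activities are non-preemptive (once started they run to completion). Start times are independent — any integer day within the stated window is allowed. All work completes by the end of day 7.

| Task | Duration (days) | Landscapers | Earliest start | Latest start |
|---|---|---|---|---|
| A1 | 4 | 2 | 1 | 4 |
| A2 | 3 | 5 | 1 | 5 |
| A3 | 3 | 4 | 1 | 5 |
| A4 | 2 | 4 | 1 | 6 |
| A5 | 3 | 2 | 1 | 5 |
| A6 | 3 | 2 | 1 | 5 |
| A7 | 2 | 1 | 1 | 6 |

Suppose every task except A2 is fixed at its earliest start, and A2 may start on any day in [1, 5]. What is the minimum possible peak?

A2@1: d1:20  d2:20  d3:15  d4:2  d5:0  d6:0  d7:0 → peak 20
A2@2: d1:15  d2:20  d3:15  d4:7  d5:0  d6:0  d7:0 → peak 20
A2@3: d1:15  d2:15  d3:15  d4:7  d5:5  d6:0  d7:0 → peak 15
A2@4: d1:15  d2:15  d3:10  d4:7  d5:5  d6:5  d7:0 → peak 15
A2@5: d1:15  d2:15  d3:10  d4:2  d5:5  d6:5  d7:5 → peak 15
Best is A2@3, peak 15.

15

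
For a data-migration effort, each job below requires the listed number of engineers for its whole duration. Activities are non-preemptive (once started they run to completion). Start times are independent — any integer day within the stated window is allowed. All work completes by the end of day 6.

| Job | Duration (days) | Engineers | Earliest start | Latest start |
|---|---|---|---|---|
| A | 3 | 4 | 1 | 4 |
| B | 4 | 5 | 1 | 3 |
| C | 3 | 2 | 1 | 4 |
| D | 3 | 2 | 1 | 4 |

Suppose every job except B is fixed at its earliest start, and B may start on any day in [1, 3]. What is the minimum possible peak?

B@1: d1:13  d2:13  d3:13  d4:5  d5:0  d6:0 → peak 13
B@2: d1:8  d2:13  d3:13  d4:5  d5:5  d6:0 → peak 13
B@3: d1:8  d2:8  d3:13  d4:5  d5:5  d6:5 → peak 13
Best is B@1, peak 13.

13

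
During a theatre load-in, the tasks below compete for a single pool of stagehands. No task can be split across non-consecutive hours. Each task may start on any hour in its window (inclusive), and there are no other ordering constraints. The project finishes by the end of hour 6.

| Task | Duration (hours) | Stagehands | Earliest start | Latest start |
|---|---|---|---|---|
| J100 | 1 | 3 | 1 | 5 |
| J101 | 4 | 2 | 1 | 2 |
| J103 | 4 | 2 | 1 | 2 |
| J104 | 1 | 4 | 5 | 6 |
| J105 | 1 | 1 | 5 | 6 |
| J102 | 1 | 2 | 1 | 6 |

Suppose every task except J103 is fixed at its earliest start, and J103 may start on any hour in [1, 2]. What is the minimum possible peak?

7

J103@1: h1:9  h2:4  h3:4  h4:4  h5:5  h6:0 → peak 9
J103@2: h1:7  h2:4  h3:4  h4:4  h5:7  h6:0 → peak 7
Best is J103@2, peak 7.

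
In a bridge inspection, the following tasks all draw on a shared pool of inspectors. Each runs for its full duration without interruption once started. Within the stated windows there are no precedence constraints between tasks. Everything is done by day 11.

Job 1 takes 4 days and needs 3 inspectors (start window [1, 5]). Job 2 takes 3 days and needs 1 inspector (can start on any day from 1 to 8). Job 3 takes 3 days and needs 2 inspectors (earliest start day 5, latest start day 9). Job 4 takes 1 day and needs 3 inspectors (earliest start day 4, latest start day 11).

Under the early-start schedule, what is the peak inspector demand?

6

Early-start schedule: Job 1@1, Job 2@1, Job 3@5, Job 4@4.
Load per day: day 1: 4, day 2: 4, day 3: 4, day 4: 6, day 5: 2, day 6: 2, day 7: 2, day 8: 0, day 9: 0, day 10: 0, day 11: 0.
Peak is 6.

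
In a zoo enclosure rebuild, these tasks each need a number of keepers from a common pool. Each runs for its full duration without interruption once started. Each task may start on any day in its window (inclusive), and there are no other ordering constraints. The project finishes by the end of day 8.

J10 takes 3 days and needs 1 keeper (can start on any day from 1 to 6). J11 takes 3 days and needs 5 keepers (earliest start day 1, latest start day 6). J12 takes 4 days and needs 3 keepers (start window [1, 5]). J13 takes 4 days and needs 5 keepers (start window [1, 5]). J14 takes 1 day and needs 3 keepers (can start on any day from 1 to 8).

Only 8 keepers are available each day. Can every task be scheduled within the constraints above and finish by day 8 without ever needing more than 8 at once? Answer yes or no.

yes

Schedule J10@1, J11@1, J12@4, J13@4, J14@8: d1:6  d2:6  d3:6  d4:8  d5:8  d6:8  d7:8  d8:3 — peak 8 ≤ 8.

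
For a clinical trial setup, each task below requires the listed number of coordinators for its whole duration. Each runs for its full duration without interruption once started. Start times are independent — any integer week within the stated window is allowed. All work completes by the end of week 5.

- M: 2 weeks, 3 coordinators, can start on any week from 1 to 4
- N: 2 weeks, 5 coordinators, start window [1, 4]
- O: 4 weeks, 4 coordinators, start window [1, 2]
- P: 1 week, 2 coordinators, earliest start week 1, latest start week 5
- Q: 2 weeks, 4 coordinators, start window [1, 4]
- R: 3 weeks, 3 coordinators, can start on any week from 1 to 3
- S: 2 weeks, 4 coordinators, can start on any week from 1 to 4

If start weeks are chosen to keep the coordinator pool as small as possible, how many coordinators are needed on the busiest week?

Early-start (M@1, N@1, O@1, P@1, Q@1, R@1, S@1) gives peak 25: w1:25  w2:23  w3:7  w4:4  w5:0.
Shift N→3, P→3, S→4.
Schedule M@1, N@3, O@1, P@3, Q@1, R@1, S@4: w1:14  w2:14  w3:14  w4:13  w5:4 — peak 14.

14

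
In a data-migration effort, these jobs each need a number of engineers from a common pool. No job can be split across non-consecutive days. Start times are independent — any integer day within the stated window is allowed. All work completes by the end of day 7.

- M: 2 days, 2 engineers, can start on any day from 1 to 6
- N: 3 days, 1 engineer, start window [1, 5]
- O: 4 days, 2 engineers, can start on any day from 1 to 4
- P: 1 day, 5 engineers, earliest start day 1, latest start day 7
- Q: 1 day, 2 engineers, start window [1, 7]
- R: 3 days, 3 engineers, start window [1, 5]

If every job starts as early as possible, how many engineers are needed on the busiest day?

15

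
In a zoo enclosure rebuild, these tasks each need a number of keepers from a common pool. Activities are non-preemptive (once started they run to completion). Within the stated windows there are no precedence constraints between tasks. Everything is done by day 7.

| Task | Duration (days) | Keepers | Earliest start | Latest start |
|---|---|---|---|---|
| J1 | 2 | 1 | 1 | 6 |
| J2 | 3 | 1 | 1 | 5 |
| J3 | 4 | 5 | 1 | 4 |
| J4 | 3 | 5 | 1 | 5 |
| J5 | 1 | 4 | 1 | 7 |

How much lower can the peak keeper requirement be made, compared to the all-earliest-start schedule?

7

Early-start peak: d1:16  d2:12  d3:11  d4:5  d5:0  d6:0  d7:0 ⇒ 16.
Leveled (J1@1, J2@1, J3@1, J4@5, J5@4): d1:7  d2:7  d3:6  d4:9  d5:5  d6:5  d7:5 ⇒ 9.
Reduction 16 − 9 = 7.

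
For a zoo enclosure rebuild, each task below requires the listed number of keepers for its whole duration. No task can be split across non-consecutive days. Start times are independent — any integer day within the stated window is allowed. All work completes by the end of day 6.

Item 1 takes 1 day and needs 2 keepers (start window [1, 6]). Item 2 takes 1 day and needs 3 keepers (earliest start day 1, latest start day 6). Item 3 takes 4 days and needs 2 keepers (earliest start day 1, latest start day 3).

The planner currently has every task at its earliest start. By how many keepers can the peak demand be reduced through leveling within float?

Early-start peak: d1:7  d2:2  d3:2  d4:2  d5:0  d6:0 ⇒ 7.
Leveled (Item 1@1, Item 2@2, Item 3@3): d1:2  d2:3  d3:2  d4:2  d5:2  d6:2 ⇒ 3.
Reduction 7 − 3 = 4.

4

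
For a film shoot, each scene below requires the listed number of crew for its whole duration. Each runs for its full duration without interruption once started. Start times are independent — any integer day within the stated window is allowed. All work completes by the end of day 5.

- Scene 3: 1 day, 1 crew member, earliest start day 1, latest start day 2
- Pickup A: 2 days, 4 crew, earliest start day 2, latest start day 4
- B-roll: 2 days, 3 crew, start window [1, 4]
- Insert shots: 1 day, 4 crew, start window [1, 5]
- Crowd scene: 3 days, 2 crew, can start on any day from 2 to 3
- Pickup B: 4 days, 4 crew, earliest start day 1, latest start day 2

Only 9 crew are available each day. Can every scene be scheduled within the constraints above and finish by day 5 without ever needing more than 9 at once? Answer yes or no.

The minimum achievable peak is 10; 9 < 10, so no feasible schedule stays within the cap.

no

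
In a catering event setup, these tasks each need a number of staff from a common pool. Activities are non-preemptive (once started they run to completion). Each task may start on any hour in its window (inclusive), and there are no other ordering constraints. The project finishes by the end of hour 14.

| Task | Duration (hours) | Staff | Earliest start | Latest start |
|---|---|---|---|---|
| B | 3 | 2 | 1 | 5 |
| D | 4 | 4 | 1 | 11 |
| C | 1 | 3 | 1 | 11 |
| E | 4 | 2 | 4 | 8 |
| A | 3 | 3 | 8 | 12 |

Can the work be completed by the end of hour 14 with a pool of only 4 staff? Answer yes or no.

yes

Schedule B@2, D@8, C@1, E@4, A@12: h1:3  h2:2  h3:2  h4:4  h5:2  h6:2  h7:2  h8:4  h9:4  h10:4  h11:4  h12:3  h13:3  h14:3 — peak 4 ≤ 4.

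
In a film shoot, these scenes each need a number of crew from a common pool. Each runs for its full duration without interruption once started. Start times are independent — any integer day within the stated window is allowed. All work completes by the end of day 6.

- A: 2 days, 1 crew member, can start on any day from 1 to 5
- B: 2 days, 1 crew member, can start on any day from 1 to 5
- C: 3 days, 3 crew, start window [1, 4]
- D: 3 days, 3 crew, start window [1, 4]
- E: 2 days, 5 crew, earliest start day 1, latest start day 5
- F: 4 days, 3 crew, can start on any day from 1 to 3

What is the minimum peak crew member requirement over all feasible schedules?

Early-start (A@1, B@1, C@1, D@1, E@1, F@1) gives peak 16: d1:16  d2:16  d3:9  d4:3  d5:0  d6:0.
Shift D→4, E→5.
Schedule A@1, B@1, C@1, D@4, E@5, F@1: d1:8  d2:8  d3:6  d4:6  d5:8  d6:8 — peak 8.
Total crew member-days = 44 over 6 days ⇒ peak ≥ ⌈44/6⌉ = 8, so 8 is optimal.

8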